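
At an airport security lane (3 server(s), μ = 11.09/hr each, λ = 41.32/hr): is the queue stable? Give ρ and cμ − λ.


Total capacity cμ = 3·11.09 = 33.27/hr
ρ = λ/(cμ) = 41.32/33.27 = 1.2420
Stable ⇔ ρ < 1: NO
Spare capacity = cμ − λ = 33.27 − 41.32 = -8.05/hr

Final: ρ = 1.2420; unstable; margin = -8.05/hr


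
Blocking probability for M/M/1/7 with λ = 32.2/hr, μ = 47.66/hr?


ρ = λ/μ = 32.2/47.66 = 0.6756
P_K = (1−ρ)ρ^K/(1−ρ^(K+1)) = (0.3244·0.064256)/(1 − 0.043412)
= 0.020843/0.956588 = 0.021789

Final: 0.021789


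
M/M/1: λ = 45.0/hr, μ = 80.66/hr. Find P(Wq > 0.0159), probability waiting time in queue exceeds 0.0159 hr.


ρ = 45.0/80.66 = 0.5579
P(Wq > t) = ρ·e^{−(μ−λ)t} = 0.5579·e^{−0.5670}
= 0.5579·0.567228 = 0.316455

Final: 0.316455


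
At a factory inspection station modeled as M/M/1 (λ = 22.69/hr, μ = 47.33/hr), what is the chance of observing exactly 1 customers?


ρ = 22.69/47.33 = 0.4794
P_n = (1−ρ)·ρ^n = (1 − 0.4794)·0.4794^1 = 0.5206·0.479400 = 0.249576

Final: 0.249576


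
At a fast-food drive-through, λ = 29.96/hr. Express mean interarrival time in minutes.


Mean interarrival time = 1/λ = 1/29.96 hour = 0.03338 hour
In minutes: 0.03338 × 60 = 2.0027 min

Final: 2.0027 min


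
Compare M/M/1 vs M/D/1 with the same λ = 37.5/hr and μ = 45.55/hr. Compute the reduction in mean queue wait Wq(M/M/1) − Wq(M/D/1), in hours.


ρ = 37.5/45.55 = 0.8233
Wq(M/M/1) = ρ/(μ−λ) = 0.8233/8.05 = 0.10227 hr
Wq(M/D/1) = ρ/(2(μ−λ)) = 0.05113 hr
Savings = 0.10227 − 0.05113 = 0.05113 hr

Final: 0.05113 hr


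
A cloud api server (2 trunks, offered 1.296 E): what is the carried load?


B(2,1.296) = 0.267812 (Erlang-B)
Carried load = a(1 − B) = 1.296·(1 − 0.267812) = 1.296·0.732188 = 0.9489 E

Final: 0.9489 Erlangs


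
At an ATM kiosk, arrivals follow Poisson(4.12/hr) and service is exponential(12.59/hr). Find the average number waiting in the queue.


ρ = 4.12/12.59 = 0.3272
Lq = ρ²/(1−ρ) = 0.1071/0.6728 = 0.1592

Final: 0.1592


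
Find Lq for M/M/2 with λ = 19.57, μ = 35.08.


a = λ/μ = 0.5579; ρ = a/2 = 0.2789
P₀ = 0.563803
Lq = P₀·a^c·ρ / (c!·(1−ρ)²) = 0.563803·0.31122·0.2789/(2·0.51994)
= 0.04707

Final: 0.04707


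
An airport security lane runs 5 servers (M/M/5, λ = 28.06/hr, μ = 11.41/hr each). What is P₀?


a = λ/μ = 28.06/11.41 = 2.4592; ρ = a/c = 0.4918
Σ_{k=0}^{4} a^k/k! (terms k=0..4) = 1.00000 + 2.45925 + 3.02395 + 2.47888 + 1.52404 = 10.48611
Tail: a^5/(5!(1−ρ)) = 89.95185/(120·0.5082) = 1.47515
P₀ = 1/(10.48611 + 1.47515) = 1/11.96126 = 0.083603

Final: 0.083603


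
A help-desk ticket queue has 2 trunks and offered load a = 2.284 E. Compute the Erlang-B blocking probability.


B(c,a) = (a^c/c!) / Σ_{k=0}^{c} a^k/k!
a^2/2! = 2.608328
Σ terms (k=0..2): 1.00000 + 2.28400 + 2.60833 = 5.892328
B = 2.608328/5.892328 = 0.442665

Final: 0.442665


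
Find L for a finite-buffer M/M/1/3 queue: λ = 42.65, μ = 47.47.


ρ = 42.65/47.47 = 0.8985
L = ρ[1 − (K+1)ρ^K + Kρ^(K+1)] / [(1−ρ)(1−ρ^(K+1))]
Numerator: 0.8985·(1 − 4·0.725269 + 3·0.651627) = 0.048341
Denominator: (0.1015)·(0.348373) = 0.035373
L = 0.048341/0.035373 = 1.3666

Final: 1.3666


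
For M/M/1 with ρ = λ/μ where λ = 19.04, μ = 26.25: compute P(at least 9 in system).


ρ = 19.04/26.25 = 0.7253
P(N ≥ n) = ρ^n = 0.7253^9 = 0.055570

Final: 0.055570


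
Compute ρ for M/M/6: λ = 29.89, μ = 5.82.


ρ = λ/(cμ) = 29.89/(6·5.82) = 29.89/34.92 = 0.8560

Final: 0.8560


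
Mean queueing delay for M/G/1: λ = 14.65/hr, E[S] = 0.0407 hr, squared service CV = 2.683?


ρ = λ·E[S] = 14.65·0.0407 = 0.5963
E[S²] = E[S]²(1+C_s²) = 0.0407²·(1+2.683) = 0.006101
Wq = λ·E[S²]/(2(1−ρ)) = 14.65·0.006101/(2·0.4037) = 0.11069 hr

Final: 0.11069 hr


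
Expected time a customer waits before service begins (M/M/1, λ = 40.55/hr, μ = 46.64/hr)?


ρ = 40.55/46.64 = 0.8694
Wq = ρ/(μ−λ) = 0.8694/(46.64 − 40.55) = 0.8694/6.09 = 0.1428 hr

Final: 0.1428 hr


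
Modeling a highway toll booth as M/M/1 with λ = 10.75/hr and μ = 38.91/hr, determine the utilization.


ρ = λ/μ = 10.75/38.91 = 0.2763

Final: 0.2763


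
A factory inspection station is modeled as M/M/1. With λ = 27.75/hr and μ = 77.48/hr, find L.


ρ = λ/μ = 27.75/77.48 = 0.3582
L = ρ/(1−ρ) = 0.3582/(1 − 0.3582) = 0.3582/0.6418 = 0.5580

Final: 0.5580


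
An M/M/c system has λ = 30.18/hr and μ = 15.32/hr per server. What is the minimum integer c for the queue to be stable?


Stability requires cμ > λ ⇔ c > λ/μ.
λ/μ = 30.18/15.32 = 1.9700
Minimum integer c = ⌊1.9700⌋ + 1 = 2
Check: 2·15.32 = 30.64 > 30.18, while 1·15.32 = 15.32 ≤ 30.18

Final: 2 servers


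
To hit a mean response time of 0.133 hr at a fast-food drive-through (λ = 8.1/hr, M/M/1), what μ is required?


W = 1/(μ−λ) ⇒ μ − λ = 1/W = 1/0.133 = 7.5188
μ = λ + 1/W = 8.1 + 7.5188 = 15.6188 per hr

Final: 15.6188 /hr


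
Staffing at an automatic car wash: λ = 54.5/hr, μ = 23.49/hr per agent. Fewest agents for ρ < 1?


Stability requires cμ > λ ⇔ c > λ/μ.
λ/μ = 54.5/23.49 = 2.3201
Minimum integer c = ⌊2.3201⌋ + 1 = 3
Check: 3·23.49 = 70.47 > 54.5, while 2·23.49 = 46.98 ≤ 54.5

Final: 3 servers


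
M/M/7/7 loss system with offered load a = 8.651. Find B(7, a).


B(c,a) = (a^c/c!) / Σ_{k=0}^{c} a^k/k!
a^7/7! = 719.504721
Σ terms (k=0..7): 1.00000 + 8.65100 + 37.41990 + 107.90652 + 233.37483 + 403.78512 + 582.19085 + 719.50472 = 2093.832940
B = 719.504721/2093.832940 = 0.343630

Final: 0.343630


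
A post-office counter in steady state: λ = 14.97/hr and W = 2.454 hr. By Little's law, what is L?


L = λW = 14.97·2.454 = 36.7364

Final: 36.7364


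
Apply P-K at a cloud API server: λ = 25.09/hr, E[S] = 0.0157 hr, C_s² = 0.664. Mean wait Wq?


ρ = λ·E[S] = 25.09·0.0157 = 0.3939
E[S²] = E[S]²(1+C_s²) = 0.0157²·(1+0.664) = 0.0004102
Wq = λ·E[S²]/(2(1−ρ)) = 25.09·0.0004102/(2·0.6061) = 0.008490 hr

Final: 0.008490 hr


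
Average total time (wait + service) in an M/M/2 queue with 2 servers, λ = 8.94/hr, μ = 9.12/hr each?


a = 0.9803; ρ = 0.4901; P₀ = 0.342163
Lq = P₀·a^c·ρ/(c!(1−ρ)²) = 0.30995
Wq = Lq/λ = 0.30995/8.94 = 0.03467 hr
W = Wq + 1/μ = 0.03467 + 0.10965 = 0.14432 hr

Final: 0.14432 hr


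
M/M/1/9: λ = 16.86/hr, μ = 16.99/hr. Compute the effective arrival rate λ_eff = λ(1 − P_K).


ρ = 0.9923; P_K = (1−ρ)ρ^9/(1−ρ^10) = 0.096579
λ_eff = λ(1 − P_K) = 16.86·(1 − 0.096579) = 16.86·0.903421 = 15.2317 /hr

Final: 15.2317 /hr


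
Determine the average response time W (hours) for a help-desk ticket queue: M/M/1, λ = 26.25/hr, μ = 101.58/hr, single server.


W = 1/(μ−λ) = 1/(101.58 − 26.25) = 1/75.33 = 0.01327 hr

Final: 0.01327 hr


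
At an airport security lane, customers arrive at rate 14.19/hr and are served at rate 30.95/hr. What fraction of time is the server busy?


ρ = λ/μ = 14.19/30.95 = 0.4585

Final: 0.4585


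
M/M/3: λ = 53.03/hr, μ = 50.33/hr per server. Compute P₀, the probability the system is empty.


a = λ/μ = 53.03/50.33 = 1.0536; ρ = a/c = 0.3512
Σ_{k=0}^{2} a^k/k! (terms k=0..2) = 1.00000 + 1.05365 + 0.55508 = 2.60873
Tail: a^3/(3!(1−ρ)) = 1.16973/(6·0.6488) = 0.30049
P₀ = 1/(2.60873 + 0.30049) = 1/2.90922 = 0.343734

Final: 0.343734


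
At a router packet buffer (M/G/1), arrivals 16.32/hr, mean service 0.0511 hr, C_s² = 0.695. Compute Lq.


ρ = λ·E[S] = 16.32·0.0511 = 0.8340
Lq = ρ²(1+C_s²)/(2(1−ρ)) = 0.6955·(1+0.695)/(2·0.1660)
= 0.6955·1.6950/0.3321 = 3.54967

Final: 3.54967


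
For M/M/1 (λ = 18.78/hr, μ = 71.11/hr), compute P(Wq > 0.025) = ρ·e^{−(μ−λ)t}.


ρ = 18.78/71.11 = 0.2641
P(Wq > t) = ρ·e^{−(μ−λ)t} = 0.2641·e^{−1.3083}
= 0.2641·0.270293 = 0.071384

Final: 0.071384


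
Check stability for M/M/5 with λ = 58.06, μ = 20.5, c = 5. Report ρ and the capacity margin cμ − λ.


Total capacity cμ = 5·20.5 = 102.50/hr
ρ = λ/(cμ) = 58.06/102.50 = 0.5664
Stable ⇔ ρ < 1: YES
Spare capacity = cμ − λ = 102.50 − 58.06 = 44.44/hr

Final: ρ = 0.5664; stable; margin = 44.44/hr


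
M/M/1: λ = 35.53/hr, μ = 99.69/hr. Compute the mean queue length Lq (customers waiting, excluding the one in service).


ρ = 35.53/99.69 = 0.3564
Lq = ρ²/(1−ρ) = 0.1270/0.6436 = 0.1974

Final: 0.1974


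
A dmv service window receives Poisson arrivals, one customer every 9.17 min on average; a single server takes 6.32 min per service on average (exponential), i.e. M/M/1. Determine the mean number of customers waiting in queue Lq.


λ = 60/9.17 = 6.5431 /hr
μ = 60/6.32 = 9.4937 /hr
ρ = λ/μ = 6.5431/9.4937 = 0.6892
Lq = ρ²/(1−ρ) = 0.4750/0.3108 = 1.5283

Final: 1.5283


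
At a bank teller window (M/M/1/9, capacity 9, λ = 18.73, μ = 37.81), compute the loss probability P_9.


ρ = λ/μ = 18.73/37.81 = 0.4954
P_K = (1−ρ)ρ^K/(1−ρ^(K+1)) = (0.5046·0.001796)/(1 − 0.0008898)
= 0.0009065/0.999110 = 0.0009073

Final: 0.0009073


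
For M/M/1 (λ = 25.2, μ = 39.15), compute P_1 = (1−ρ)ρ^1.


ρ = 25.2/39.15 = 0.6437
P_n = (1−ρ)·ρ^n = (1 − 0.6437)·0.6437^1 = 0.3563·0.643678 = 0.229357

Final: 0.229357


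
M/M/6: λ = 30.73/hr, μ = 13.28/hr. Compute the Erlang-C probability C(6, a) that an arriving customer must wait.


a = λ/μ = 2.3140; ρ = a/6 = 0.3857
P₀ = 0.098512 (from M/M/c formula)
C(c,a) = [a^c/(c!(1−ρ))]·P₀ = [153.52776/(720·0.6143)]·0.098512
= 0.34710·0.098512 = 0.034193

Final: 0.034193


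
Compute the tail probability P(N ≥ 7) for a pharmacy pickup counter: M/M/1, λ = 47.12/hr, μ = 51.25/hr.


ρ = 47.12/51.25 = 0.9194
P(N ≥ n) = ρ^n = 0.9194^7 = 0.555367

Final: 0.555367


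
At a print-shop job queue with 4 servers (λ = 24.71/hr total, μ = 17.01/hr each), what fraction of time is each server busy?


ρ = λ/(cμ) = 24.71/(4·17.01) = 24.71/68.04 = 0.3632

Final: 0.3632


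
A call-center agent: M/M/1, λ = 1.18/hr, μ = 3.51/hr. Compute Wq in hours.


ρ = 1.18/3.51 = 0.3362
Wq = ρ/(μ−λ) = 0.3362/(3.51 − 1.18) = 0.3362/2.33 = 0.1443 hr

Final: 0.1443 hr


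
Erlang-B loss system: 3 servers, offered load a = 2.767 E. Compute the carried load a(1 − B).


B(3,2.767) = 0.317350 (Erlang-B)
Carried load = a(1 − B) = 2.767·(1 − 0.317350) = 2.767·0.682650 = 1.8889 E

Final: 1.8889 Erlangs


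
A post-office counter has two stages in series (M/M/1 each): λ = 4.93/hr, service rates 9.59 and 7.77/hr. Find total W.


Each node sees arrival rate λ = 4.93/hr (tandem ⇒ throughput preserved).
W₁ = 1/(μ₁−λ) = 1/(9.59−4.93) = 0.21459 hr
W₂ = 1/(μ₂−λ) = 1/(7.77−4.93) = 0.35211 hr
W_total = W₁ + W₂ = 0.21459 + 0.35211 = 0.56670 hr

Final: 0.56670 hr


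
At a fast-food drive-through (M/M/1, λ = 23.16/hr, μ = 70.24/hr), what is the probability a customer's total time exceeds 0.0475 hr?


W ~ Exponential(μ−λ) for M/M/1.
μ − λ = 70.24 − 23.16 = 47.0800
P(W > t) = e^{−(μ−λ)t} = e^{−2.2363} = 0.106853

Final: 0.106853


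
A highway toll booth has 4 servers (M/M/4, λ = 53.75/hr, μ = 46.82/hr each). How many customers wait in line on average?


a = λ/μ = 1.1480; ρ = a/4 = 0.2870
P₀ = 0.316390
Lq = P₀·a^c·ρ / (c!·(1−ρ)²) = 0.316390·1.73695·0.2870/(24·0.50836)
= 0.01293

Final: 0.01293


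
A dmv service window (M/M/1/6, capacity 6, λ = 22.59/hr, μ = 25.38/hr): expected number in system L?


ρ = 22.59/25.38 = 0.8901
L = ρ[1 − (K+1)ρ^K + Kρ^(K+1)] / [(1−ρ)(1−ρ^(K+1))]
Numerator: 0.8901·(1 − 7·0.497219 + 6·0.442560) = 0.155609
Denominator: (0.1099)·(0.557440) = 0.061279
L = 0.155609/0.061279 = 2.5394

Final: 2.5394


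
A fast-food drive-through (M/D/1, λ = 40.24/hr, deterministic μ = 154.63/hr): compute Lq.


ρ = 40.24/154.63 = 0.2602
M/D/1: Lq = ρ²/(2(1−ρ)) = 0.06772/(2·0.7398) = 0.04577

Final: 0.04577


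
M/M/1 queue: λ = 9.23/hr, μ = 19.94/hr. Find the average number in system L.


ρ = λ/μ = 9.23/19.94 = 0.4629
L = ρ/(1−ρ) = 0.4629/(1 − 0.4629) = 0.4629/0.5371 = 0.8618

Final: 0.8618


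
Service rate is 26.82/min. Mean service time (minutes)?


Mean service time = 1/μ = 1/26.82 minute = 0.03729 minute
In minutes: 0.03729 × 1 = 0.03729 min

Final: 0.03729 min


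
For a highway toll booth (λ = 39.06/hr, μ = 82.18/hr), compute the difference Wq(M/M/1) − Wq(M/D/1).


ρ = 39.06/82.18 = 0.4753
Wq(M/M/1) = ρ/(μ−λ) = 0.4753/43.12 = 0.01102 hr
Wq(M/D/1) = ρ/(2(μ−λ)) = 0.005511 hr
Savings = 0.01102 − 0.005511 = 0.005511 hr

Final: 0.005511 hr


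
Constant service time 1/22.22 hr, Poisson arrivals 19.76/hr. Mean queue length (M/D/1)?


ρ = 19.76/22.22 = 0.8893
M/D/1: Lq = ρ²/(2(1−ρ)) = 0.7908/(2·0.1107) = 3.57162

Final: 3.57162


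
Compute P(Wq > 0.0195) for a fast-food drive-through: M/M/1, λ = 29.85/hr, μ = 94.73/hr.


ρ = 29.85/94.73 = 0.3151
P(Wq > t) = ρ·e^{−(μ−λ)t} = 0.3151·e^{−1.2652}
= 0.3151·0.282194 = 0.088921

Final: 0.088921


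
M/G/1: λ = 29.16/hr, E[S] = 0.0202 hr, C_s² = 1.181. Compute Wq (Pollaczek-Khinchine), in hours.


ρ = λ·E[S] = 29.16·0.0202 = 0.5890
E[S²] = E[S]²(1+C_s²) = 0.0202²·(1+1.181) = 0.0008899
Wq = λ·E[S²]/(2(1−ρ)) = 29.16·0.0008899/(2·0.4110) = 0.03157 hr

Final: 0.03157 hr


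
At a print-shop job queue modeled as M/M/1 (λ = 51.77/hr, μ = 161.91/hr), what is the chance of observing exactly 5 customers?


ρ = 51.77/161.91 = 0.3197
P_n = (1−ρ)·ρ^n = (1 − 0.3197)·0.3197^5 = 0.6803·0.003342 = 0.002273

Final: 0.002273


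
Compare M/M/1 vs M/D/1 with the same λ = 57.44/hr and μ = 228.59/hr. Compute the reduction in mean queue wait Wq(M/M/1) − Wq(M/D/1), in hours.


ρ = 57.44/228.59 = 0.2513
Wq(M/M/1) = ρ/(μ−λ) = 0.2513/171.15 = 0.001468 hr
Wq(M/D/1) = ρ/(2(μ−λ)) = 0.0007341 hr
Savings = 0.001468 − 0.0007341 = 0.0007341 hr

Final: 0.0007341 hr


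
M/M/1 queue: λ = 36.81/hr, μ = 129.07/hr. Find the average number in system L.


ρ = λ/μ = 36.81/129.07 = 0.2852
L = ρ/(1−ρ) = 0.2852/(1 − 0.2852) = 0.2852/0.7148 = 0.3990

Final: 0.3990


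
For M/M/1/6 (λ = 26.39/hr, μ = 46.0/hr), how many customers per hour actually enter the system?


ρ = 0.5737; P_K = (1−ρ)ρ^6/(1−ρ^7) = 0.015516
λ_eff = λ(1 − P_K) = 26.39·(1 − 0.015516) = 26.39·0.984484 = 25.9805 /hr

Final: 25.9805 /hr


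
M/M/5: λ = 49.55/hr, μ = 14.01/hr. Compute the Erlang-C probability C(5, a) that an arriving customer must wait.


a = λ/μ = 3.5368; ρ = a/5 = 0.7074
P₀ = 0.024727 (from M/M/c formula)
C(c,a) = [a^c/(c!(1−ρ))]·P₀ = [553.38530/(120·0.2926)]·0.024727
= 15.75798·0.024727 = 0.389645

Final: 0.389645


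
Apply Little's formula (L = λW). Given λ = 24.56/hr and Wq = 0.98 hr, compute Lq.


Lq = λWq = 24.56·0.98 = 24.0688

Final: 24.0688


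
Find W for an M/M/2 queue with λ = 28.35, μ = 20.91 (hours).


a = 1.3558; ρ = 0.6779; P₀ = 0.191962
Lq = P₀·a^c·ρ/(c!(1−ρ)²) = 1.15289
Wq = Lq/λ = 1.15289/28.35 = 0.04067 hr
W = Wq + 1/μ = 0.04067 + 0.04782 = 0.08849 hr

Final: 0.08849 hr


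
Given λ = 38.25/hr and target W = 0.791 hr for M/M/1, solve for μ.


W = 1/(μ−λ) ⇒ μ − λ = 1/W = 1/0.791 = 1.2642
μ = λ + 1/W = 38.25 + 1.2642 = 39.5142 per hr

Final: 39.5142 /hr


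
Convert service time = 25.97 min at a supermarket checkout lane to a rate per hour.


μ = 1/(service time) in consistent units.
1 hour = 60 min, so μ = 60/25.97 = 2.3104 per hour

Final: 2.3104 /hr


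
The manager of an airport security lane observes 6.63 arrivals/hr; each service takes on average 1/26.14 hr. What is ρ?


ρ = λ/μ = 6.63/26.14 = 0.2536

Final: 0.2536


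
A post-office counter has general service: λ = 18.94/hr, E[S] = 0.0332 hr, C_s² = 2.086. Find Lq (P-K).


ρ = λ·E[S] = 18.94·0.0332 = 0.6288
Lq = ρ²(1+C_s²)/(2(1−ρ)) = 0.3954·(1+2.086)/(2·0.3712)
= 0.3954·3.0860/0.7424 = 1.64363

Final: 1.64363


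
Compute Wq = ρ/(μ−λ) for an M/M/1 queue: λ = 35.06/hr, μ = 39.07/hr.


ρ = 35.06/39.07 = 0.8974
Wq = ρ/(μ−λ) = 0.8974/(39.07 − 35.06) = 0.8974/4.01 = 0.2238 hr

Final: 0.2238 hr


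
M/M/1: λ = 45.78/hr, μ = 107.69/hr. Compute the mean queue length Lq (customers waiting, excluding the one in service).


ρ = 45.78/107.69 = 0.4251
Lq = ρ²/(1−ρ) = 0.1807/0.5749 = 0.3144

Final: 0.3144


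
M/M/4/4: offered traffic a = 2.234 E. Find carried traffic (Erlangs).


B(4,2.234) = 0.120321 (Erlang-B)
Carried load = a(1 − B) = 2.234·(1 − 0.120321) = 2.234·0.879679 = 1.9652 E

Final: 1.9652 Erlangs


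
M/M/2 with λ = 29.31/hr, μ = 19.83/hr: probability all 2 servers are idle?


a = λ/μ = 29.31/19.83 = 1.4781; ρ = a/c = 0.7390
Σ_{k=0}^{1} a^k/k! (terms k=0..1) = 1.00000 + 1.47806 = 2.47806
Tail: a^2/(2!(1−ρ)) = 2.18467/(2·0.2610) = 4.18570
P₀ = 1/(2.47806 + 4.18570) = 1/6.66377 = 0.150065

Final: 0.150065


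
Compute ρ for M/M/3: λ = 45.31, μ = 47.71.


ρ = λ/(cμ) = 45.31/(3·47.71) = 45.31/143.13 = 0.3166

Final: 0.3166


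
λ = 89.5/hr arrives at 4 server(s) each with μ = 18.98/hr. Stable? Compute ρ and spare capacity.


Total capacity cμ = 4·18.98 = 75.92/hr
ρ = λ/(cμ) = 89.5/75.92 = 1.1789
Stable ⇔ ρ < 1: NO
Spare capacity = cμ − λ = 75.92 − 89.5 = -13.58/hr

Final: ρ = 1.1789; unstable; margin = -13.58/hr


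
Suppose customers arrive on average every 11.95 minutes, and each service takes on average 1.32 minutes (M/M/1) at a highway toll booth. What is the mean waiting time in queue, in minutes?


λ = 60/11.95 = 5.0209 /hr
μ = 60/1.32 = 45.4545 /hr
ρ = λ/μ = 5.0209/45.4545 = 0.1105
Wq = ρ/(μ−λ) = 0.1105/(45.4545−5.0209) = 0.002732 hr
In minutes: 0.002732·60 = 0.1639 min

Final: 0.1639 min


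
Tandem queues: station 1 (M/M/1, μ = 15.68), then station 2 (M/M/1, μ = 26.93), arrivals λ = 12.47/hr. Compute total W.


Each node sees arrival rate λ = 12.47/hr (tandem ⇒ throughput preserved).
W₁ = 1/(μ₁−λ) = 1/(15.68−12.47) = 0.31153 hr
W₂ = 1/(μ₂−λ) = 1/(26.93−12.47) = 0.06916 hr
W_total = W₁ + W₂ = 0.31153 + 0.06916 = 0.38068 hr

Final: 0.38068 hr


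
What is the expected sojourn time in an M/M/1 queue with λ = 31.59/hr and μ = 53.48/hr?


W = 1/(μ−λ) = 1/(53.48 − 31.59) = 1/21.89 = 0.04568 hr

Final: 0.04568 hr


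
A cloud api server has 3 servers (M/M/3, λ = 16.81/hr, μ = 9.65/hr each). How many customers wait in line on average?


a = λ/μ = 1.7420; ρ = a/3 = 0.5807
P₀ = 0.157231
Lq = P₀·a^c·ρ / (c!·(1−ρ)²) = 0.157231·5.28593·0.5807/(6·0.17585)
= 0.45739

Final: 0.45739


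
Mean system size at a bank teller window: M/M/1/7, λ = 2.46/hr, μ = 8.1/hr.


ρ = 2.46/8.1 = 0.3037
L = ρ[1 − (K+1)ρ^K + Kρ^(K+1)] / [(1−ρ)(1−ρ^(K+1))]
Numerator: 0.3037·(1 − 8·0.0002383 + 7·0.00007238) = 0.303279
Denominator: (0.6963)·(0.999928) = 0.696246
L = 0.303279/0.696246 = 0.4356

Final: 0.4356


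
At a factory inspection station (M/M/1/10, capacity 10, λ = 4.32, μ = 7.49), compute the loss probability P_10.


ρ = λ/μ = 4.32/7.49 = 0.5768
P_K = (1−ρ)ρ^K/(1−ρ^(K+1)) = (0.4232·0.004074)/(1 − 0.002350)
= 0.001724/0.997650 = 0.001728

Final: 0.001728


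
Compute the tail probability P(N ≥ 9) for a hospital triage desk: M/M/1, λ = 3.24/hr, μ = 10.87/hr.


ρ = 3.24/10.87 = 0.2981
P(N ≥ n) = ρ^n = 0.2981^9 = 0.00001857

Final: 0.00001857


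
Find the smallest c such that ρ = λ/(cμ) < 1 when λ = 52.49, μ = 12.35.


Stability requires cμ > λ ⇔ c > λ/μ.
λ/μ = 52.49/12.35 = 4.2502
Minimum integer c = ⌊4.2502⌋ + 1 = 5
Check: 5·12.35 = 61.75 > 52.49, while 4·12.35 = 49.40 ≤ 52.49

Final: 5 servers


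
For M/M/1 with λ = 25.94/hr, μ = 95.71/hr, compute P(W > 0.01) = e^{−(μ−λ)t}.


W ~ Exponential(μ−λ) for M/M/1.
μ − λ = 95.71 − 25.94 = 69.7700
P(W > t) = e^{−(μ−λ)t} = e^{−0.6977} = 0.497729

Final: 0.497729


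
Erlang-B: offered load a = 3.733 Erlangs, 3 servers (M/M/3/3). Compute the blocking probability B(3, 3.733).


B(c,a) = (a^c/c!) / Σ_{k=0}^{c} a^k/k!
a^3/3! = 8.670072
Σ terms (k=0..3): 1.00000 + 3.73300 + 6.96764 + 8.67007 = 20.370717
B = 8.670072/20.370717 = 0.425614

Final: 0.425614


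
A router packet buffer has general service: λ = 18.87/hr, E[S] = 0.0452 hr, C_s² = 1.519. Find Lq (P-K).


ρ = λ·E[S] = 18.87·0.0452 = 0.8529
Lq = ρ²(1+C_s²)/(2(1−ρ)) = 0.7275·(1+1.519)/(2·0.1471)
= 0.7275·2.5190/0.2942 = 6.22984

Final: 6.22984


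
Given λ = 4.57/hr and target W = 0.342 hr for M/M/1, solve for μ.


W = 1/(μ−λ) ⇒ μ − λ = 1/W = 1/0.342 = 2.9240
μ = λ + 1/W = 4.57 + 2.9240 = 7.4940 per hr

Final: 7.4940 /hr


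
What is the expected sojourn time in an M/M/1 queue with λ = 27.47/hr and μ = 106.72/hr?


W = 1/(μ−λ) = 1/(106.72 − 27.47) = 1/79.25 = 0.01262 hr

Final: 0.01262 hr


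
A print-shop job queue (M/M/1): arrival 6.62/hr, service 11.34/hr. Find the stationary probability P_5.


ρ = 6.62/11.34 = 0.5838
P_n = (1−ρ)·ρ^n = (1 − 0.5838)·0.5838^5 = 0.4162·0.067799 = 0.028220

Final: 0.028220


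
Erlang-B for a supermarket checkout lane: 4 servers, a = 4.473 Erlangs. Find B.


B(c,a) = (a^c/c!) / Σ_{k=0}^{c} a^k/k!
a^4/4! = 16.679551
Σ terms (k=0..4): 1.00000 + 4.47300 + 10.00386 + 14.91576 + 16.67955 = 47.072177
B = 16.679551/47.072177 = 0.354340

Final: 0.354340


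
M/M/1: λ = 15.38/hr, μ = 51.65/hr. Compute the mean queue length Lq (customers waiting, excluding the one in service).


ρ = 15.38/51.65 = 0.2978
Lq = ρ²/(1−ρ) = 0.08867/0.7022 = 0.1263

Final: 0.1263


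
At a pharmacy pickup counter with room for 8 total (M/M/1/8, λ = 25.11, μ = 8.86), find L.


ρ = 25.11/8.86 = 2.8341
L = ρ[1 − (K+1)ρ^K + Kρ^(K+1)] / [(1−ρ)(1−ρ^(K+1))]
Numerator: 2.8341·(1 − 9·4162.017736 + 8·11795.515277) = 161279.213397
Denominator: (-1.8341)·(-11794.515277) = 21632.152738
L = 161279.213397/21632.152738 = 7.4555

Final: 7.4555


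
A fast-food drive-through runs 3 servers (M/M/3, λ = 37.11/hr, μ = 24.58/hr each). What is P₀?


a = λ/μ = 37.11/24.58 = 1.5098; ρ = a/c = 0.5033
Σ_{k=0}^{2} a^k/k! (terms k=0..2) = 1.00000 + 1.50976 + 1.13969 = 3.64946
Tail: a^3/(3!(1−ρ)) = 3.44134/(6·0.4967) = 1.15463
P₀ = 1/(3.64946 + 1.15463) = 1/4.80409 = 0.208156

Final: 0.208156


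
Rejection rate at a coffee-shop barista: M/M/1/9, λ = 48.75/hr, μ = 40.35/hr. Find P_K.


ρ = λ/μ = 48.75/40.35 = 1.2082
P_K = (1−ρ)ρ^K/(1−ρ^(K+1)) = (-0.2082·5.485039)/(1 − 6.626906)
= -1.141867/-5.626906 = 0.202930

Final: 0.202930


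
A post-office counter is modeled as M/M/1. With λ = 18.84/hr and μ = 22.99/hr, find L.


ρ = λ/μ = 18.84/22.99 = 0.8195
L = ρ/(1−ρ) = 0.8195/(1 − 0.8195) = 0.8195/0.1805 = 4.5398

Final: 4.5398


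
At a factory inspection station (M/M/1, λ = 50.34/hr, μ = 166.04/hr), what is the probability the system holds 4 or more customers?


ρ = 50.34/166.04 = 0.3032
P(N ≥ n) = ρ^n = 0.3032^4 = 0.008449

Final: 0.008449


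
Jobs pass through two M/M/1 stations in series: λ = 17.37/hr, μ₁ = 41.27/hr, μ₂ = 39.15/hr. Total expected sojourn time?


Each node sees arrival rate λ = 17.37/hr (tandem ⇒ throughput preserved).
W₁ = 1/(μ₁−λ) = 1/(41.27−17.37) = 0.04184 hr
W₂ = 1/(μ₂−λ) = 1/(39.15−17.37) = 0.04591 hr
W_total = W₁ + W₂ = 0.04184 + 0.04591 = 0.08775 hr

Final: 0.08775 hr


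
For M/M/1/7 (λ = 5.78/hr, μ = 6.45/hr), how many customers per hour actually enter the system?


ρ = 0.8961; P_K = (1−ρ)ρ^7/(1−ρ^8) = 0.082523
λ_eff = λ(1 − P_K) = 5.78·(1 − 0.082523) = 5.78·0.917477 = 5.3030 /hr

Final: 5.3030 /hr


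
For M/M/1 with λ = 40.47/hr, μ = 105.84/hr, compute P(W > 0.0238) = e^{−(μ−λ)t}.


W ~ Exponential(μ−λ) for M/M/1.
μ − λ = 105.84 − 40.47 = 65.3700
P(W > t) = e^{−(μ−λ)t} = e^{−1.5558} = 0.211019

Final: 0.211019


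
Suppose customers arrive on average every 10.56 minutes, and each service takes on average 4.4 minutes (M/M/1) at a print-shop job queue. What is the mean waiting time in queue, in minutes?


λ = 60/10.56 = 5.6818 /hr
μ = 60/4.4 = 13.6364 /hr
ρ = λ/μ = 5.6818/13.6364 = 0.4167
Wq = ρ/(μ−λ) = 0.4167/(13.6364−5.6818) = 0.05238 hr
In minutes: 0.05238·60 = 3.143 min

Final: 3.143 min


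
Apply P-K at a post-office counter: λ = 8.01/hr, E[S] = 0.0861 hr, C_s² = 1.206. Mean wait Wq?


ρ = λ·E[S] = 8.01·0.0861 = 0.6897
E[S²] = E[S]²(1+C_s²) = 0.0861²·(1+1.206) = 0.016354
Wq = λ·E[S²]/(2(1−ρ)) = 8.01·0.016354/(2·0.3103) = 0.21105 hr

Final: 0.21105 hr


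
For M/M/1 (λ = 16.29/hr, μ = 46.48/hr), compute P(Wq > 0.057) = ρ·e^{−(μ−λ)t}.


ρ = 16.29/46.48 = 0.3505
P(Wq > t) = ρ·e^{−(μ−λ)t} = 0.3505·e^{−1.7208}
= 0.3505·0.178918 = 0.062706

Final: 0.062706


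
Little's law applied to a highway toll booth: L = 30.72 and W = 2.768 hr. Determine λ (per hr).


λ = L/W = 30.72/2.768 = 11.0983 /hr

Final: 11.0983 /hr


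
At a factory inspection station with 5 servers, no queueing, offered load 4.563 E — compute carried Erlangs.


B(5,4.563) = 0.248426 (Erlang-B)
Carried load = a(1 − B) = 4.563·(1 − 0.248426) = 4.563·0.751574 = 3.4294 E

Final: 3.4294 Erlangs


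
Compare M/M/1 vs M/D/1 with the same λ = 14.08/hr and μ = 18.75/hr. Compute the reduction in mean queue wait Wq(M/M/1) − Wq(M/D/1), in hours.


ρ = 14.08/18.75 = 0.7509
Wq(M/M/1) = ρ/(μ−λ) = 0.7509/4.67 = 0.16080 hr
Wq(M/D/1) = ρ/(2(μ−λ)) = 0.08040 hr
Savings = 0.16080 − 0.08040 = 0.08040 hr

Final: 0.08040 hr


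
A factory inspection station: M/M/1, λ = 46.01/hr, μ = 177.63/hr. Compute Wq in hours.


ρ = 46.01/177.63 = 0.2590
Wq = ρ/(μ−λ) = 0.2590/(177.63 − 46.01) = 0.2590/131.62 = 0.001968 hr

Final: 0.001968 hr


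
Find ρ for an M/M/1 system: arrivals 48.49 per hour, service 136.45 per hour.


ρ = λ/μ = 48.49/136.45 = 0.3554

Final: 0.3554


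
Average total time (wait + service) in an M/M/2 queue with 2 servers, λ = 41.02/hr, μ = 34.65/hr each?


a = 1.1838; ρ = 0.5919; P₀ = 0.256345
Lq = P₀·a^c·ρ/(c!(1−ρ)²) = 0.63848
Wq = Lq/λ = 0.63848/41.02 = 0.01557 hr
W = Wq + 1/μ = 0.01557 + 0.02886 = 0.04443 hr

Final: 0.04443 hr


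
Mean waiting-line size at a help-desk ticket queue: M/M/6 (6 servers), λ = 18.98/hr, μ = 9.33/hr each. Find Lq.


a = λ/μ = 2.0343; ρ = a/6 = 0.3390
P₀ = 0.130558
Lq = P₀·a^c·ρ / (c!·(1−ρ)²) = 0.130558·70.87407·0.3390/(720·0.43686)
= 0.009974

Final: 0.009974


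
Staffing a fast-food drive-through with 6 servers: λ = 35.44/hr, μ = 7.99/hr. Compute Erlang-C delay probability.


a = λ/μ = 4.4355; ρ = a/6 = 0.7393
P₀ = 0.009919 (from M/M/c formula)
C(c,a) = [a^c/(c!(1−ρ))]·P₀ = [7615.20508/(720·0.2607)]·0.009919
= 40.56366·0.009919 = 0.402356

Final: 0.402356


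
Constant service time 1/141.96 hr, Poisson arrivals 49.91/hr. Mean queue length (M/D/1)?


ρ = 49.91/141.96 = 0.3516
M/D/1: Lq = ρ²/(2(1−ρ)) = 0.1236/(2·0.6484) = 0.09531

Final: 0.09531


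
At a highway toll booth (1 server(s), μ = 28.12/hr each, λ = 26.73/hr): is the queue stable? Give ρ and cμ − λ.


Total capacity cμ = 1·28.12 = 28.12/hr
ρ = λ/(cμ) = 26.73/28.12 = 0.9506
Stable ⇔ ρ < 1: YES
Spare capacity = cμ − λ = 28.12 − 26.73 = 1.39/hr

Final: ρ = 0.9506; stable; margin = 1.39/hr


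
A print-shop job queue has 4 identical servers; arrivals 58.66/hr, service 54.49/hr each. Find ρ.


ρ = λ/(cμ) = 58.66/(4·54.49) = 58.66/217.96 = 0.2691

Final: 0.2691


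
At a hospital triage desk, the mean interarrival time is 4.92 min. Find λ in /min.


λ = 1/(interarrival time) in consistent units.
1 minute = 1 min, so λ = 1/4.92 = 0.2033 per minute

Final: 0.2033 /min


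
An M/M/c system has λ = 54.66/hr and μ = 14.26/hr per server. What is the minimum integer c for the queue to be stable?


Stability requires cμ > λ ⇔ c > λ/μ.
λ/μ = 54.66/14.26 = 3.8331
Minimum integer c = ⌊3.8331⌋ + 1 = 4
Check: 4·14.26 = 57.04 > 54.66, while 3·14.26 = 42.78 ≤ 54.66

Final: 4 servers


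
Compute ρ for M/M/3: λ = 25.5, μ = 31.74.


ρ = λ/(cμ) = 25.5/(3·31.74) = 25.5/95.22 = 0.2678

Final: 0.2678


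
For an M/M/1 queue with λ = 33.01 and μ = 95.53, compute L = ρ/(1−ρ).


ρ = λ/μ = 33.01/95.53 = 0.3455
L = ρ/(1−ρ) = 0.3455/(1 − 0.3455) = 0.3455/0.6545 = 0.5280

Final: 0.5280


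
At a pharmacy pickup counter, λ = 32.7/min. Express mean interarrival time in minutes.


Mean interarrival time = 1/λ = 1/32.7 minute = 0.03058 minute
In minutes: 0.03058 × 1 = 0.03058 min

Final: 0.03058 min


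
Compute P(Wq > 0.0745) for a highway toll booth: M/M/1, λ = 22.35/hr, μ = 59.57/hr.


ρ = 22.35/59.57 = 0.3752
P(Wq > t) = ρ·e^{−(μ−λ)t} = 0.3752·e^{−2.7729}
= 0.3752·0.062481 = 0.023442

Final: 0.023442


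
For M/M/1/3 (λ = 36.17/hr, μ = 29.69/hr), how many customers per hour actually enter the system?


ρ = 1.2183; P_K = (1−ρ)ρ^3/(1−ρ^4) = 0.328115
λ_eff = λ(1 − P_K) = 36.17·(1 − 0.328115) = 36.17·0.671885 = 24.3021 /hr

Final: 24.3021 /hr


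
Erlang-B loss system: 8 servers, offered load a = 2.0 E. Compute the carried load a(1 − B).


B(8,2.0) = 0.0008595 (Erlang-B)
Carried load = a(1 − B) = 2.0·(1 − 0.0008595) = 2.0·0.999141 = 1.9983 E

Final: 1.9983 Erlangs


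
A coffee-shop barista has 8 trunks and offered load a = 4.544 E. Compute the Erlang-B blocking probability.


B(c,a) = (a^c/c!) / Σ_{k=0}^{c} a^k/k!
a^8/8! = 4.508022
Σ terms (k=0..8): 1.00000 + 4.54400 + 10.32397 + 15.63737 + 17.76405 + 16.14397 + 12.22637 + 7.93666 + 4.50802 = 90.084410
B = 4.508022/90.084410 = 0.050042

Final: 0.050042


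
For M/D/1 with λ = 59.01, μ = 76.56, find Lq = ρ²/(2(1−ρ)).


ρ = 59.01/76.56 = 0.7708
M/D/1: Lq = ρ²/(2(1−ρ)) = 0.5941/(2·0.2292) = 1.29581

Final: 1.29581


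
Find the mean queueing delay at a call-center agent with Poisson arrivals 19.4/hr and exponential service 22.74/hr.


ρ = 19.4/22.74 = 0.8531
Wq = ρ/(μ−λ) = 0.8531/(22.74 − 19.4) = 0.8531/3.34 = 0.2554 hr

Final: 0.2554 hr


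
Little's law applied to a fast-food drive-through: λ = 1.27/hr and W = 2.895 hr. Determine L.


L = λW = 1.27·2.895 = 3.6766

Final: 3.6766


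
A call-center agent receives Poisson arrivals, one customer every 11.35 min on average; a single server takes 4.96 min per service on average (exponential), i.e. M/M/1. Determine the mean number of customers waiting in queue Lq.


λ = 60/11.35 = 5.2863 /hr
μ = 60/4.96 = 12.0968 /hr
ρ = λ/μ = 5.2863/12.0968 = 0.4370
Lq = ρ²/(1−ρ) = 0.1910/0.5630 = 0.3392

Final: 0.3392


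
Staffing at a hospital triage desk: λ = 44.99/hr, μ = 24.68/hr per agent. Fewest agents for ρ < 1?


Stability requires cμ > λ ⇔ c > λ/μ.
λ/μ = 44.99/24.68 = 1.8229
Minimum integer c = ⌊1.8229⌋ + 1 = 2
Check: 2·24.68 = 49.36 > 44.99, while 1·24.68 = 24.68 ≤ 44.99

Final: 2 servers


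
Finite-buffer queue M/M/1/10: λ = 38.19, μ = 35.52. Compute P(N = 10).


ρ = λ/μ = 38.19/35.52 = 1.0752
P_K = (1−ρ)ρ^K/(1−ρ^(K+1)) = (-0.07517·2.064272)/(1 − 2.219442)
= -0.155169/-1.219442 = 0.127246

Final: 0.127246


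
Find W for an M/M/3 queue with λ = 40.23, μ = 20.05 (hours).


a = 2.0065; ρ = 0.6688; P₀ = 0.110073
Lq = P₀·a^c·ρ/(c!(1−ρ)²) = 0.90374
Wq = Lq/λ = 0.90374/40.23 = 0.02246 hr
W = Wq + 1/μ = 0.02246 + 0.04988 = 0.07234 hr

Final: 0.07234 hr


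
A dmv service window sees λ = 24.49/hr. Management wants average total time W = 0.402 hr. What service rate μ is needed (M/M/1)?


W = 1/(μ−λ) ⇒ μ − λ = 1/W = 1/0.402 = 2.4876
μ = λ + 1/W = 24.49 + 2.4876 = 26.9776 per hr

Final: 26.9776 /hr


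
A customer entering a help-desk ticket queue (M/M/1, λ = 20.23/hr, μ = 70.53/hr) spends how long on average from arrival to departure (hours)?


W = 1/(μ−λ) = 1/(70.53 − 20.23) = 1/50.30 = 0.01988 hr

Final: 0.01988 hr


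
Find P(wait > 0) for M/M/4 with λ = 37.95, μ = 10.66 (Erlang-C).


a = λ/μ = 3.5600; ρ = a/4 = 0.8900
P₀ = 0.012616 (from M/M/c formula)
C(c,a) = [a^c/(c!(1−ρ))]·P₀ = [160.62691/(24·0.1100)]·0.012616
= 60.84872·0.012616 = 0.767656

Final: 0.767656


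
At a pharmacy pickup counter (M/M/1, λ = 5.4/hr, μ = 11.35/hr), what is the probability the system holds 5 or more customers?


ρ = 5.4/11.35 = 0.4758
P(N ≥ n) = ρ^n = 0.4758^5 = 0.024378

Final: 0.024378


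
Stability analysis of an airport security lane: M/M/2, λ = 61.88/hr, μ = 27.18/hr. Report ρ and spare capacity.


Total capacity cμ = 2·27.18 = 54.36/hr
ρ = λ/(cμ) = 61.88/54.36 = 1.1383
Stable ⇔ ρ < 1: NO
Spare capacity = cμ − λ = 54.36 − 61.88 = -7.52/hr

Final: ρ = 1.1383; unstable; margin = -7.52/hr


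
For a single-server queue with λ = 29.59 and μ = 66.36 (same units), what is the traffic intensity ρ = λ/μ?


ρ = λ/μ = 29.59/66.36 = 0.4459

Final: 0.4459


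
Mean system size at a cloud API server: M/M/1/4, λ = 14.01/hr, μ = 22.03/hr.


ρ = 14.01/22.03 = 0.6360
L = ρ[1 − (K+1)ρ^K + Kρ^(K+1)] / [(1−ρ)(1−ρ^(K+1))]
Numerator: 0.6360·(1 − 5·0.163567 + 4·0.104020) = 0.380457
Denominator: (0.3640)·(0.895980) = 0.326181
L = 0.380457/0.326181 = 1.1664

Final: 1.1664


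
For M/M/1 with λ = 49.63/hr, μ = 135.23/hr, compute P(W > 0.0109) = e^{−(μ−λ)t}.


W ~ Exponential(μ−λ) for M/M/1.
μ − λ = 135.23 − 49.63 = 85.6000
P(W > t) = e^{−(μ−λ)t} = e^{−0.9330} = 0.393356

Final: 0.393356


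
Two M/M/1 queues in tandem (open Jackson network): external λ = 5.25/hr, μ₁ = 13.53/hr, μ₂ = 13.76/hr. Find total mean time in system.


Each node sees arrival rate λ = 5.25/hr (tandem ⇒ throughput preserved).
W₁ = 1/(μ₁−λ) = 1/(13.53−5.25) = 0.12077 hr
W₂ = 1/(μ₂−λ) = 1/(13.76−5.25) = 0.11751 hr
W_total = W₁ + W₂ = 0.12077 + 0.11751 = 0.23828 hr

Final: 0.23828 hr


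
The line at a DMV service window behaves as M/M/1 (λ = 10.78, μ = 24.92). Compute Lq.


ρ = 10.78/24.92 = 0.4326
Lq = ρ²/(1−ρ) = 0.1871/0.5674 = 0.3298

Final: 0.3298


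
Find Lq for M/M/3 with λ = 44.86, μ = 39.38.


a = λ/μ = 1.1392; ρ = a/3 = 0.3797
P₀ = 0.313952
Lq = P₀·a^c·ρ / (c!·(1−ρ)²) = 0.313952·1.47826·0.3797/(6·0.38475)
= 0.07634

Final: 0.07634


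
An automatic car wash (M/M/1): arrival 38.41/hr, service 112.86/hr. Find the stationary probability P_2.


ρ = 38.41/112.86 = 0.3403
P_n = (1−ρ)·ρ^n = (1 − 0.3403)·0.3403^2 = 0.6597·0.115827 = 0.076407

Final: 0.076407


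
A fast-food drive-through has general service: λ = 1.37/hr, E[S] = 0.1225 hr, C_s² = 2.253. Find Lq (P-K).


ρ = λ·E[S] = 1.37·0.1225 = 0.1678
Lq = ρ²(1+C_s²)/(2(1−ρ)) = 0.02817·(1+2.253)/(2·0.8322)
= 0.02817·3.2530/1.6643 = 0.05505

Final: 0.05505


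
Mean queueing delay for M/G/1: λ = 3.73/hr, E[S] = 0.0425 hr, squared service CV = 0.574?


ρ = λ·E[S] = 3.73·0.0425 = 0.1585
E[S²] = E[S]²(1+C_s²) = 0.0425²·(1+0.574) = 0.002843
Wq = λ·E[S²]/(2(1−ρ)) = 3.73·0.002843/(2·0.8415) = 0.006301 hr

Final: 0.006301 hr


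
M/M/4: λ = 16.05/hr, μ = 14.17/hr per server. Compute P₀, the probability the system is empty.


a = λ/μ = 16.05/14.17 = 1.1327; ρ = a/c = 0.2832
Σ_{k=0}^{3} a^k/k! (terms k=0..3) = 1.00000 + 1.13267 + 0.64148 + 0.24219 = 3.01635
Tail: a^4/(4!(1−ρ)) = 1.64597/(24·0.7168) = 0.09567
P₀ = 1/(3.01635 + 0.09567) = 1/3.11202 = 0.321335

Final: 0.321335


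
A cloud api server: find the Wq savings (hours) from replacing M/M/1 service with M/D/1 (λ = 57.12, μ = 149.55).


ρ = 57.12/149.55 = 0.3819
Wq(M/M/1) = ρ/(μ−λ) = 0.3819/92.43 = 0.004132 hr
Wq(M/D/1) = ρ/(2(μ−λ)) = 0.002066 hr
Savings = 0.004132 − 0.002066 = 0.002066 hr

Final: 0.002066 hr


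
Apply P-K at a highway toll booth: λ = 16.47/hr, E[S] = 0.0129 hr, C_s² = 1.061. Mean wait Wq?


ρ = λ·E[S] = 16.47·0.0129 = 0.2125
E[S²] = E[S]²(1+C_s²) = 0.0129²·(1+1.061) = 0.0003430
Wq = λ·E[S²]/(2(1−ρ)) = 16.47·0.0003430/(2·0.7875) = 0.003586 hr

Final: 0.003586 hr


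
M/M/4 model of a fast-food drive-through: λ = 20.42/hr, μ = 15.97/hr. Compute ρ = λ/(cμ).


ρ = λ/(cμ) = 20.42/(4·15.97) = 20.42/63.88 = 0.3197

Final: 0.3197


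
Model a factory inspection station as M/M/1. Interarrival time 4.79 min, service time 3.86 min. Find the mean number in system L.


λ = 60/4.79 = 12.5261 /hr
μ = 60/3.86 = 15.5440 /hr
ρ = λ/μ = 12.5261/15.5440 = 0.8058
L = ρ/(1−ρ) = 0.8058/0.1942 = 4.1505

Final: 4.1505


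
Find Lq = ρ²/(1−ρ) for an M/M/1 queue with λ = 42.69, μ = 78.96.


ρ = 42.69/78.96 = 0.5407
Lq = ρ²/(1−ρ) = 0.2923/0.4593 = 0.6364

Final: 0.6364


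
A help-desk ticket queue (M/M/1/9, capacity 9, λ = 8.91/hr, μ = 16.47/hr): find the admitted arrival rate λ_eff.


ρ = 0.5410; P_K = (1−ρ)ρ^9/(1−ρ^10) = 0.001826
λ_eff = λ(1 − P_K) = 8.91·(1 − 0.001826) = 8.91·0.998174 = 8.8937 /hr

Final: 8.8937 /hr


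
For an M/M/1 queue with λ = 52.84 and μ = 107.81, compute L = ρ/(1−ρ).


ρ = λ/μ = 52.84/107.81 = 0.4901
L = ρ/(1−ρ) = 0.4901/(1 − 0.4901) = 0.4901/0.5099 = 0.9613

Final: 0.9613


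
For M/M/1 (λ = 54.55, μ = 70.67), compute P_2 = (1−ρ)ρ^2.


ρ = 54.55/70.67 = 0.7719
P_n = (1−ρ)·ρ^n = (1 − 0.7719)·0.7719^2 = 0.2281·0.595826 = 0.135909

Final: 0.135909


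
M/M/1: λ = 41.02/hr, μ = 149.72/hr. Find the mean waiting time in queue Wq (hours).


ρ = 41.02/149.72 = 0.2740
Wq = ρ/(μ−λ) = 0.2740/(149.72 − 41.02) = 0.2740/108.70 = 0.002520 hr

Final: 0.002520 hr


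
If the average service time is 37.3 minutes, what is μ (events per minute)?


μ = 1/(service time) in consistent units.
1 minute = 1 min, so μ = 1/37.3 = 0.02681 per minute

Final: 0.02681 /min


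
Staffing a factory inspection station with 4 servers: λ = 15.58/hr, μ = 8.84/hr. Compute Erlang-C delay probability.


a = λ/μ = 1.7624; ρ = a/4 = 0.4406
P₀ = 0.168162 (from M/M/c formula)
C(c,a) = [a^c/(c!(1−ρ))]·P₀ = [9.64852/(24·0.5594)]·0.168162
= 0.71868·0.168162 = 0.120855

Final: 0.120855


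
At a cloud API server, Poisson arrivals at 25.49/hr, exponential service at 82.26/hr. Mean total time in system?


W = 1/(μ−λ) = 1/(82.26 − 25.49) = 1/56.77 = 0.01761 hr

Final: 0.01761 hr


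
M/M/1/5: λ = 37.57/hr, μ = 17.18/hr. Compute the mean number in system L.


ρ = 37.57/17.18 = 2.1868
L = ρ[1 − (K+1)ρ^K + Kρ^(K+1)] / [(1−ρ)(1−ρ^(K+1))]
Numerator: 2.1868·(1 − 6·50.013837 + 5·109.372519) = 541.855554
Denominator: (-1.1868)·(-108.372519) = 128.621400
L = 541.855554/128.621400 = 4.2128

Final: 4.2128


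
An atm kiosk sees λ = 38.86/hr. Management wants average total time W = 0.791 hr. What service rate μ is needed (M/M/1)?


W = 1/(μ−λ) ⇒ μ − λ = 1/W = 1/0.791 = 1.2642
μ = λ + 1/W = 38.86 + 1.2642 = 40.1242 per hr

Final: 40.1242 /hr


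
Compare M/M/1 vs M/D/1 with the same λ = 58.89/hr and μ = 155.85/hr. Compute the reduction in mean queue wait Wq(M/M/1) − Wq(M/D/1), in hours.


ρ = 58.89/155.85 = 0.3779
Wq(M/M/1) = ρ/(μ−λ) = 0.3779/96.96 = 0.003897 hr
Wq(M/D/1) = ρ/(2(μ−λ)) = 0.001949 hr
Savings = 0.003897 − 0.001949 = 0.001949 hr

Final: 0.001949 hr
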